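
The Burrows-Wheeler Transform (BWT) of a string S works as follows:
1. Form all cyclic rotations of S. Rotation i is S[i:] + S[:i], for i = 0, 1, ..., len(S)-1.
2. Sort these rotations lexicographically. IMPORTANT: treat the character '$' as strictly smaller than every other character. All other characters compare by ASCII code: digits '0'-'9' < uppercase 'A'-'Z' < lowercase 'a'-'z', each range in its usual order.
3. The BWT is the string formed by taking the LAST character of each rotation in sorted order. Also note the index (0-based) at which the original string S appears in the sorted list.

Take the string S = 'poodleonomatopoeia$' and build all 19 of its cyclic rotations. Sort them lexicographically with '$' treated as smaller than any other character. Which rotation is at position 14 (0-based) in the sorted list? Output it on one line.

All 19 rotations (rotation i = S[i:]+S[:i]):
  rot[0] = poodleonomatopoeia$
  rot[1] = oodleonomatopoeia$p
  rot[2] = odleonomatopoeia$po
  rot[3] = dleonomatopoeia$poo
  rot[4] = leonomatopoeia$pood
  rot[5] = eonomatopoeia$poodl
  rot[6] = onomatopoeia$poodle
  rot[7] = nomatopoeia$poodleo
  rot[8] = omatopoeia$poodleon
  rot[9] = matopoeia$poodleono
  rot[10] = atopoeia$poodleonom
  rot[11] = topoeia$poodleonoma
  rot[12] = opoeia$poodleonomat
  rot[13] = poeia$poodleonomato
  rot[14] = oeia$poodleonomatop
  rot[15] = eia$poodleonomatopo
  rot[16] = ia$poodleonomatopoe
  rot[17] = a$poodleonomatopoei
  rot[18] = $poodleonomatopoeia
Sorted (with $ < everything):
  sorted[0] = $poodleonomatopoeia
  sorted[1] = a$poodleonomatopoei
  sorted[2] = atopoeia$poodleonom
  sorted[3] = dleonomatopoeia$poo
  sorted[4] = eia$poodleonomatopo
  sorted[5] = eonomatopoeia$poodl
  sorted[6] = ia$poodleonomatopoe
  sorted[7] = leonomatopoeia$pood
  sorted[8] = matopoeia$poodleono
  sorted[9] = nomatopoeia$poodleo
  sorted[10] = odleonomatopoeia$po
  sorted[11] = oeia$poodleonomatop
  sorted[12] = omatopoeia$poodleon
  sorted[13] = onomatopoeia$poodle
  sorted[14] = oodleonomatopoeia$p
  sorted[15] = opoeia$poodleonomat
  sorted[16] = poeia$poodleonomato
  sorted[17] = poodleonomatopoeia$
  sorted[18] = topoeia$poodleonoma
sorted[14] = oodleonomatopoeia$p

Answer: oodleonomatopoeia$p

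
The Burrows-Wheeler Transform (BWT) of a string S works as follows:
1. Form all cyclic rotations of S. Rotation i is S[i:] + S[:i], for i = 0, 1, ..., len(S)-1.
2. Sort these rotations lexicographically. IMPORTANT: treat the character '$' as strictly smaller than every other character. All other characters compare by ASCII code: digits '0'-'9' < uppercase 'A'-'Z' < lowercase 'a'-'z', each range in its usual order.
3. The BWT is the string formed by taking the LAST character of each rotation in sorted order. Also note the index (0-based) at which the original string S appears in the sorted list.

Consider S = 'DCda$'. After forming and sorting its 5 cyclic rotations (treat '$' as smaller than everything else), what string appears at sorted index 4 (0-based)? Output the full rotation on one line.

Answer: da$DC

Derivation:
All 5 rotations (rotation i = S[i:]+S[:i]):
  rot[0] = DCda$
  rot[1] = Cda$D
  rot[2] = da$DC
  rot[3] = a$DCd
  rot[4] = $DCda
Sorted (with $ < everything):
  sorted[0] = $DCda
  sorted[1] = Cda$D
  sorted[2] = DCda$
  sorted[3] = a$DCd
  sorted[4] = da$DC
sorted[4] = da$DC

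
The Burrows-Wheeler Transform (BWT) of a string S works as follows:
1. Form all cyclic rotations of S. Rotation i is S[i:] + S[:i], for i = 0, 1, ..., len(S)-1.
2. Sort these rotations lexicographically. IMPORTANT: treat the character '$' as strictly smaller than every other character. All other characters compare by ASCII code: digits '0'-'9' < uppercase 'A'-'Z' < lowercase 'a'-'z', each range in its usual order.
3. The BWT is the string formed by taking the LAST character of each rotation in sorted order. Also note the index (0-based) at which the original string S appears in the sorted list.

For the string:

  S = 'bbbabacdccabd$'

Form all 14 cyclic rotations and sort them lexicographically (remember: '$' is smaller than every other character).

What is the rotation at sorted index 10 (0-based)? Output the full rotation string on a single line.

All 14 rotations (rotation i = S[i:]+S[:i]):
  rot[0] = bbbabacdccabd$
  rot[1] = bbabacdccabd$b
  rot[2] = babacdccabd$bb
  rot[3] = abacdccabd$bbb
  rot[4] = bacdccabd$bbba
  rot[5] = acdccabd$bbbab
  rot[6] = cdccabd$bbbaba
  rot[7] = dccabd$bbbabac
  rot[8] = ccabd$bbbabacd
  rot[9] = cabd$bbbabacdc
  rot[10] = abd$bbbabacdcc
  rot[11] = bd$bbbabacdcca
  rot[12] = d$bbbabacdccab
  rot[13] = $bbbabacdccabd
Sorted (with $ < everything):
  sorted[0] = $bbbabacdccabd
  sorted[1] = abacdccabd$bbb
  sorted[2] = abd$bbbabacdcc
  sorted[3] = acdccabd$bbbab
  sorted[4] = babacdccabd$bb
  sorted[5] = bacdccabd$bbba
  sorted[6] = bbabacdccabd$b
  sorted[7] = bbbabacdccabd$
  sorted[8] = bd$bbbabacdcca
  sorted[9] = cabd$bbbabacdc
  sorted[10] = ccabd$bbbabacd
  sorted[11] = cdccabd$bbbaba
  sorted[12] = d$bbbabacdccab
  sorted[13] = dccabd$bbbabac
sorted[10] = ccabd$bbbabacd

Answer: ccabd$bbbabacd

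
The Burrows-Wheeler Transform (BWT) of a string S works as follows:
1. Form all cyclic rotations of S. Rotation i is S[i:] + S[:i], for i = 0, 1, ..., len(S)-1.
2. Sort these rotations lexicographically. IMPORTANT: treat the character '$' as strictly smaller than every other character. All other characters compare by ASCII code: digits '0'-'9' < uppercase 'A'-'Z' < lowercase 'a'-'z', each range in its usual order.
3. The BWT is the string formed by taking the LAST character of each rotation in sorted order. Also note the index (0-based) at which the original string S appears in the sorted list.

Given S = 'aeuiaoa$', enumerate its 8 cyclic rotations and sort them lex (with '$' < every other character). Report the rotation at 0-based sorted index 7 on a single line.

Answer: uiaoa$ae

Derivation:
All 8 rotations (rotation i = S[i:]+S[:i]):
  rot[0] = aeuiaoa$
  rot[1] = euiaoa$a
  rot[2] = uiaoa$ae
  rot[3] = iaoa$aeu
  rot[4] = aoa$aeui
  rot[5] = oa$aeuia
  rot[6] = a$aeuiao
  rot[7] = $aeuiaoa
Sorted (with $ < everything):
  sorted[0] = $aeuiaoa
  sorted[1] = a$aeuiao
  sorted[2] = aeuiaoa$
  sorted[3] = aoa$aeui
  sorted[4] = euiaoa$a
  sorted[5] = iaoa$aeu
  sorted[6] = oa$aeuia
  sorted[7] = uiaoa$ae
sorted[7] = uiaoa$ae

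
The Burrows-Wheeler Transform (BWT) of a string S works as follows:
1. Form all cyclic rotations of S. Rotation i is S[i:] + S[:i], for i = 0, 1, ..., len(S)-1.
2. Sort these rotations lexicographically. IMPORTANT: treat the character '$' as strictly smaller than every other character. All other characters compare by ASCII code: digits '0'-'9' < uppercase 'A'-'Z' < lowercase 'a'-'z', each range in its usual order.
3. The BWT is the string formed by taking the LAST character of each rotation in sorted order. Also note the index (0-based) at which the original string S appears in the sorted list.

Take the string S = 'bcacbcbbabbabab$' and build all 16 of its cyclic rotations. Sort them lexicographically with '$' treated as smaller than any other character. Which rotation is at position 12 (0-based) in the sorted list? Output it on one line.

Answer: bcbbabbabab$bcac

Derivation:
All 16 rotations (rotation i = S[i:]+S[:i]):
  rot[0] = bcacbcbbabbabab$
  rot[1] = cacbcbbabbabab$b
  rot[2] = acbcbbabbabab$bc
  rot[3] = cbcbbabbabab$bca
  rot[4] = bcbbabbabab$bcac
  rot[5] = cbbabbabab$bcacb
  rot[6] = bbabbabab$bcacbc
  rot[7] = babbabab$bcacbcb
  rot[8] = abbabab$bcacbcbb
  rot[9] = bbabab$bcacbcbba
  rot[10] = babab$bcacbcbbab
  rot[11] = abab$bcacbcbbabb
  rot[12] = bab$bcacbcbbabba
  rot[13] = ab$bcacbcbbabbab
  rot[14] = b$bcacbcbbabbaba
  rot[15] = $bcacbcbbabbabab
Sorted (with $ < everything):
  sorted[0] = $bcacbcbbabbabab
  sorted[1] = ab$bcacbcbbabbab
  sorted[2] = abab$bcacbcbbabb
  sorted[3] = abbabab$bcacbcbb
  sorted[4] = acbcbbabbabab$bc
  sorted[5] = b$bcacbcbbabbaba
  sorted[6] = bab$bcacbcbbabba
  sorted[7] = babab$bcacbcbbab
  sorted[8] = babbabab$bcacbcb
  sorted[9] = bbabab$bcacbcbba
  sorted[10] = bbabbabab$bcacbc
  sorted[11] = bcacbcbbabbabab$
  sorted[12] = bcbbabbabab$bcac
  sorted[13] = cacbcbbabbabab$b
  sorted[14] = cbbabbabab$bcacb
  sorted[15] = cbcbbabbabab$bca
sorted[12] = bcbbabbabab$bcac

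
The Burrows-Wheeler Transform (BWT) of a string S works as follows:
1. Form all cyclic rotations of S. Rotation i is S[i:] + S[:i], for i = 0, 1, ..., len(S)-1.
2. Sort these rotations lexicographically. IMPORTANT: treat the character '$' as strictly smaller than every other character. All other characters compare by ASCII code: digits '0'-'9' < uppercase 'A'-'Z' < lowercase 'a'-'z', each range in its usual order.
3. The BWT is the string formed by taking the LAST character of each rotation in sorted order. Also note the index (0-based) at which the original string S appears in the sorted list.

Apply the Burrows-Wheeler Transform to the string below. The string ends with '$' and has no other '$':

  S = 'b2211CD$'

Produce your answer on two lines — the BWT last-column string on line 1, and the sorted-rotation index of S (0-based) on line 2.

Answer: D212b1C$
7

Derivation:
All 8 rotations (rotation i = S[i:]+S[:i]):
  rot[0] = b2211CD$
  rot[1] = 2211CD$b
  rot[2] = 211CD$b2
  rot[3] = 11CD$b22
  rot[4] = 1CD$b221
  rot[5] = CD$b2211
  rot[6] = D$b2211C
  rot[7] = $b2211CD
Sorted (with $ < everything):
  sorted[0] = $b2211CD  (last char: 'D')
  sorted[1] = 11CD$b22  (last char: '2')
  sorted[2] = 1CD$b221  (last char: '1')
  sorted[3] = 211CD$b2  (last char: '2')
  sorted[4] = 2211CD$b  (last char: 'b')
  sorted[5] = CD$b2211  (last char: '1')
  sorted[6] = D$b2211C  (last char: 'C')
  sorted[7] = b2211CD$  (last char: '$')
Last column: D212b1C$
Original string S is at sorted index 7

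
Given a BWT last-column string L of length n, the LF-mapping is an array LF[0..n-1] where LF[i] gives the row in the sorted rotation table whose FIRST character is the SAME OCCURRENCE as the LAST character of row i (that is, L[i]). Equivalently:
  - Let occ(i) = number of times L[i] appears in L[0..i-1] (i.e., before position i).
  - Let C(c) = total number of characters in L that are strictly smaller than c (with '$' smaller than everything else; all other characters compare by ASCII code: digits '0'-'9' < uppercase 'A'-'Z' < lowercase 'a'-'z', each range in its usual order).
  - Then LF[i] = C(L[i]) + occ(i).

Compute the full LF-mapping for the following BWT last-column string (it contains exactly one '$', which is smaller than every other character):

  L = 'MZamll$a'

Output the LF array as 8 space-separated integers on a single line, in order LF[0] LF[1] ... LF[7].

Answer: 1 2 3 7 5 6 0 4

Derivation:
Char counts: '$':1, 'M':1, 'Z':1, 'a':2, 'l':2, 'm':1
C (first-col start): C('$')=0, C('M')=1, C('Z')=2, C('a')=3, C('l')=5, C('m')=7
L[0]='M': occ=0, LF[0]=C('M')+0=1+0=1
L[1]='Z': occ=0, LF[1]=C('Z')+0=2+0=2
L[2]='a': occ=0, LF[2]=C('a')+0=3+0=3
L[3]='m': occ=0, LF[3]=C('m')+0=7+0=7
L[4]='l': occ=0, LF[4]=C('l')+0=5+0=5
L[5]='l': occ=1, LF[5]=C('l')+1=5+1=6
L[6]='$': occ=0, LF[6]=C('$')+0=0+0=0
L[7]='a': occ=1, LF[7]=C('a')+1=3+1=4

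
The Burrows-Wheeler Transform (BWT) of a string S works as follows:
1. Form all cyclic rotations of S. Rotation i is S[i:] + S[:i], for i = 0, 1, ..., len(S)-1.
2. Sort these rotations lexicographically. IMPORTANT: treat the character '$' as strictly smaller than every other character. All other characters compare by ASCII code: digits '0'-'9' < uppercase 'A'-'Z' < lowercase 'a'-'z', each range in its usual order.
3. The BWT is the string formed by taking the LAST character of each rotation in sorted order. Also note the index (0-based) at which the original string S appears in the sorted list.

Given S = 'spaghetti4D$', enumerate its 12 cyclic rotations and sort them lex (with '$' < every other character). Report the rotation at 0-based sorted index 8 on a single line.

All 12 rotations (rotation i = S[i:]+S[:i]):
  rot[0] = spaghetti4D$
  rot[1] = paghetti4D$s
  rot[2] = aghetti4D$sp
  rot[3] = ghetti4D$spa
  rot[4] = hetti4D$spag
  rot[5] = etti4D$spagh
  rot[6] = tti4D$spaghe
  rot[7] = ti4D$spaghet
  rot[8] = i4D$spaghett
  rot[9] = 4D$spaghetti
  rot[10] = D$spaghetti4
  rot[11] = $spaghetti4D
Sorted (with $ < everything):
  sorted[0] = $spaghetti4D
  sorted[1] = 4D$spaghetti
  sorted[2] = D$spaghetti4
  sorted[3] = aghetti4D$sp
  sorted[4] = etti4D$spagh
  sorted[5] = ghetti4D$spa
  sorted[6] = hetti4D$spag
  sorted[7] = i4D$spaghett
  sorted[8] = paghetti4D$s
  sorted[9] = spaghetti4D$
  sorted[10] = ti4D$spaghet
  sorted[11] = tti4D$spaghe
sorted[8] = paghetti4D$s

Answer: paghetti4D$s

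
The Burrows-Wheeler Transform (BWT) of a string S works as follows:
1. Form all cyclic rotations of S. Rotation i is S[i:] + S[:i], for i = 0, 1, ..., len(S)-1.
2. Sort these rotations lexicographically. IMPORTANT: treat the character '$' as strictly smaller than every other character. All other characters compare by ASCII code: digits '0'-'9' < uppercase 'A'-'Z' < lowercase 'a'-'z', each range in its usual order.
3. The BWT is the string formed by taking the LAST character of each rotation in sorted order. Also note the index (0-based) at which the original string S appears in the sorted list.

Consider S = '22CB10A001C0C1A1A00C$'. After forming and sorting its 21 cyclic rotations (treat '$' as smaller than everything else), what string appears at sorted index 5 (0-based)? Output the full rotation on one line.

All 21 rotations (rotation i = S[i:]+S[:i]):
  rot[0] = 22CB10A001C0C1A1A00C$
  rot[1] = 2CB10A001C0C1A1A00C$2
  rot[2] = CB10A001C0C1A1A00C$22
  rot[3] = B10A001C0C1A1A00C$22C
  rot[4] = 10A001C0C1A1A00C$22CB
  rot[5] = 0A001C0C1A1A00C$22CB1
  rot[6] = A001C0C1A1A00C$22CB10
  rot[7] = 001C0C1A1A00C$22CB10A
  rot[8] = 01C0C1A1A00C$22CB10A0
  rot[9] = 1C0C1A1A00C$22CB10A00
  rot[10] = C0C1A1A00C$22CB10A001
  rot[11] = 0C1A1A00C$22CB10A001C
  rot[12] = C1A1A00C$22CB10A001C0
  rot[13] = 1A1A00C$22CB10A001C0C
  rot[14] = A1A00C$22CB10A001C0C1
  rot[15] = 1A00C$22CB10A001C0C1A
  rot[16] = A00C$22CB10A001C0C1A1
  rot[17] = 00C$22CB10A001C0C1A1A
  rot[18] = 0C$22CB10A001C0C1A1A0
  rot[19] = C$22CB10A001C0C1A1A00
  rot[20] = $22CB10A001C0C1A1A00C
Sorted (with $ < everything):
  sorted[0] = $22CB10A001C0C1A1A00C
  sorted[1] = 001C0C1A1A00C$22CB10A
  sorted[2] = 00C$22CB10A001C0C1A1A
  sorted[3] = 01C0C1A1A00C$22CB10A0
  sorted[4] = 0A001C0C1A1A00C$22CB1
  sorted[5] = 0C$22CB10A001C0C1A1A0
  sorted[6] = 0C1A1A00C$22CB10A001C
  sorted[7] = 10A001C0C1A1A00C$22CB
  sorted[8] = 1A00C$22CB10A001C0C1A
  sorted[9] = 1A1A00C$22CB10A001C0C
  sorted[10] = 1C0C1A1A00C$22CB10A00
  sorted[11] = 22CB10A001C0C1A1A00C$
  sorted[12] = 2CB10A001C0C1A1A00C$2
  sorted[13] = A001C0C1A1A00C$22CB10
  sorted[14] = A00C$22CB10A001C0C1A1
  sorted[15] = A1A00C$22CB10A001C0C1
  sorted[16] = B10A001C0C1A1A00C$22C
  sorted[17] = C$22CB10A001C0C1A1A00
  sorted[18] = C0C1A1A00C$22CB10A001
  sorted[19] = C1A1A00C$22CB10A001C0
  sorted[20] = CB10A001C0C1A1A00C$22
sorted[5] = 0C$22CB10A001C0C1A1A0

Answer: 0C$22CB10A001C0C1A1A0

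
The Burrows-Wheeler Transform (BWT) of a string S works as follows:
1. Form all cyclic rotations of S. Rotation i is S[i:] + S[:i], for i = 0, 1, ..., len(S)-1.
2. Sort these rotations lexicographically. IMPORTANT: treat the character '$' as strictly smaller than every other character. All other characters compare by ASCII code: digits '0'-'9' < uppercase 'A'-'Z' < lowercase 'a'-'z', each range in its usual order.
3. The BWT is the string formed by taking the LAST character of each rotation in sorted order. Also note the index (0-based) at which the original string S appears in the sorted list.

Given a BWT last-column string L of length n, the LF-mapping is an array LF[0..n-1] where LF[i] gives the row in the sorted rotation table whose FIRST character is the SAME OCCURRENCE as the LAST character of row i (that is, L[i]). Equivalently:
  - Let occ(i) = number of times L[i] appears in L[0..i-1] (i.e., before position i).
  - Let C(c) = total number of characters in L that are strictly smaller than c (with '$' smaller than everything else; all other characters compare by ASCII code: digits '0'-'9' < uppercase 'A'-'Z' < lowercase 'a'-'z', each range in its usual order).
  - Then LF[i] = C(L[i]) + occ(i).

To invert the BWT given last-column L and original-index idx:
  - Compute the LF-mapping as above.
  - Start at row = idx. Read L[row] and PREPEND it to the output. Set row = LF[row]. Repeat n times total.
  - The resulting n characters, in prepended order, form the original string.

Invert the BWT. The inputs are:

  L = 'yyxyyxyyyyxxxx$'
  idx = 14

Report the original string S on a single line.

Answer: yyxyxyxyyxxxyy$

Derivation:
LF mapping: 7 8 1 9 10 2 11 12 13 14 3 4 5 6 0
Walk LF starting at row 14, prepending L[row]:
  step 1: row=14, L[14]='$', prepend. Next row=LF[14]=0
  step 2: row=0, L[0]='y', prepend. Next row=LF[0]=7
  step 3: row=7, L[7]='y', prepend. Next row=LF[7]=12
  step 4: row=12, L[12]='x', prepend. Next row=LF[12]=5
  step 5: row=5, L[5]='x', prepend. Next row=LF[5]=2
  step 6: row=2, L[2]='x', prepend. Next row=LF[2]=1
  step 7: row=1, L[1]='y', prepend. Next row=LF[1]=8
  step 8: row=8, L[8]='y', prepend. Next row=LF[8]=13
  step 9: row=13, L[13]='x', prepend. Next row=LF[13]=6
  step 10: row=6, L[6]='y', prepend. Next row=LF[6]=11
  step 11: row=11, L[11]='x', prepend. Next row=LF[11]=4
  step 12: row=4, L[4]='y', prepend. Next row=LF[4]=10
  step 13: row=10, L[10]='x', prepend. Next row=LF[10]=3
  step 14: row=3, L[3]='y', prepend. Next row=LF[3]=9
  step 15: row=9, L[9]='y', prepend. Next row=LF[9]=14
Reversed output: yyxyxyxyyxxxyy$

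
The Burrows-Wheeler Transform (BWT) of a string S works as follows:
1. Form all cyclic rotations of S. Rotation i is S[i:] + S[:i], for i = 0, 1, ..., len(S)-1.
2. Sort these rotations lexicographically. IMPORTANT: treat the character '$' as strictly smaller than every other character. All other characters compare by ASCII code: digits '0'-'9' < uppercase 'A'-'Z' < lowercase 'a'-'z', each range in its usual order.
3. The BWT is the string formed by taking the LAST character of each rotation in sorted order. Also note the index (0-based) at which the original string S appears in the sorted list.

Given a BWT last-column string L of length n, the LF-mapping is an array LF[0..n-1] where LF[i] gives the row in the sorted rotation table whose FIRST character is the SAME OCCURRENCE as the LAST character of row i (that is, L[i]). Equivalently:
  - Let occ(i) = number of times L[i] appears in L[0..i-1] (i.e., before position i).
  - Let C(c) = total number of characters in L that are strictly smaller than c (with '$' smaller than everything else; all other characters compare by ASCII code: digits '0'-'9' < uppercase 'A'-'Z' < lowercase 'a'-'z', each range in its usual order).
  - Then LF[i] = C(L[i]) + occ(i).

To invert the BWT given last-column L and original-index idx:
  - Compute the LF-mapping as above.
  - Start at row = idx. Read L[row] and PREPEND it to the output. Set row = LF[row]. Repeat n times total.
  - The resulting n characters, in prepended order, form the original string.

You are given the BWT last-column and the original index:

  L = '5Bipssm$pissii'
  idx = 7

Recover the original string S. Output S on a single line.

Answer: mississippiB5$

Derivation:
LF mapping: 1 2 3 8 10 11 7 0 9 4 12 13 5 6
Walk LF starting at row 7, prepending L[row]:
  step 1: row=7, L[7]='$', prepend. Next row=LF[7]=0
  step 2: row=0, L[0]='5', prepend. Next row=LF[0]=1
  step 3: row=1, L[1]='B', prepend. Next row=LF[1]=2
  step 4: row=2, L[2]='i', prepend. Next row=LF[2]=3
  step 5: row=3, L[3]='p', prepend. Next row=LF[3]=8
  step 6: row=8, L[8]='p', prepend. Next row=LF[8]=9
  step 7: row=9, L[9]='i', prepend. Next row=LF[9]=4
  step 8: row=4, L[4]='s', prepend. Next row=LF[4]=10
  step 9: row=10, L[10]='s', prepend. Next row=LF[10]=12
  step 10: row=12, L[12]='i', prepend. Next row=LF[12]=5
  step 11: row=5, L[5]='s', prepend. Next row=LF[5]=11
  step 12: row=11, L[11]='s', prepend. Next row=LF[11]=13
  step 13: row=13, L[13]='i', prepend. Next row=LF[13]=6
  step 14: row=6, L[6]='m', prepend. Next row=LF[6]=7
Reversed output: mississippiB5$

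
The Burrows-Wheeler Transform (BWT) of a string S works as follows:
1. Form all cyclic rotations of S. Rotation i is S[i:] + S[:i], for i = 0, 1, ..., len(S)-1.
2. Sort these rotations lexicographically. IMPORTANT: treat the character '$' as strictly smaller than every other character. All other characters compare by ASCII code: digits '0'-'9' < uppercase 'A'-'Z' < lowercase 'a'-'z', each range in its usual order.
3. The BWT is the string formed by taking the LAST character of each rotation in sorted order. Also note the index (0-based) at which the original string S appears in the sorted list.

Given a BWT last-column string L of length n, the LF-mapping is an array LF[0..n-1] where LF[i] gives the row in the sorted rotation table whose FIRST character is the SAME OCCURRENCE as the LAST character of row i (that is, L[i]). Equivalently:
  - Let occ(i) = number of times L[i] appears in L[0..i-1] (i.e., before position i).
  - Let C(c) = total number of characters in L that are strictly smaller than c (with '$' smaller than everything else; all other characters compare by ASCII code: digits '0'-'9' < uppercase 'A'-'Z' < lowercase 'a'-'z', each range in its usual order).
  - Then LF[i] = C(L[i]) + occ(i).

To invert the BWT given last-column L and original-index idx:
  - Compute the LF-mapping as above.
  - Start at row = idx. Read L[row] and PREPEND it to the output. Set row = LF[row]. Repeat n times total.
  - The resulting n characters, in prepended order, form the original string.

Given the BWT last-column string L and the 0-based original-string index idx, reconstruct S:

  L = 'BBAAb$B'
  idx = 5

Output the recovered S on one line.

LF mapping: 3 4 1 2 6 0 5
Walk LF starting at row 5, prepending L[row]:
  step 1: row=5, L[5]='$', prepend. Next row=LF[5]=0
  step 2: row=0, L[0]='B', prepend. Next row=LF[0]=3
  step 3: row=3, L[3]='A', prepend. Next row=LF[3]=2
  step 4: row=2, L[2]='A', prepend. Next row=LF[2]=1
  step 5: row=1, L[1]='B', prepend. Next row=LF[1]=4
  step 6: row=4, L[4]='b', prepend. Next row=LF[4]=6
  step 7: row=6, L[6]='B', prepend. Next row=LF[6]=5
Reversed output: BbBAAB$

Answer: BbBAAB$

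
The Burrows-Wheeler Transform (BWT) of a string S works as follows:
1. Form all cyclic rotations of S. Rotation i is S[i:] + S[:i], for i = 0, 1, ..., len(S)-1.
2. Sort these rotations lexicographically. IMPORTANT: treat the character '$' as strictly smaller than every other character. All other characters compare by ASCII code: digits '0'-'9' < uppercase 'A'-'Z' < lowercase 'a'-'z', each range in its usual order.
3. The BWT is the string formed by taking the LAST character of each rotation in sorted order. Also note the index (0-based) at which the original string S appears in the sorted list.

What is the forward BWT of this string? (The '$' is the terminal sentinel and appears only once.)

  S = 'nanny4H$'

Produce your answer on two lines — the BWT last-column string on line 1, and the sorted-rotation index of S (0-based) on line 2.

Answer: Hy4n$ann
4

Derivation:
All 8 rotations (rotation i = S[i:]+S[:i]):
  rot[0] = nanny4H$
  rot[1] = anny4H$n
  rot[2] = nny4H$na
  rot[3] = ny4H$nan
  rot[4] = y4H$nann
  rot[5] = 4H$nanny
  rot[6] = H$nanny4
  rot[7] = $nanny4H
Sorted (with $ < everything):
  sorted[0] = $nanny4H  (last char: 'H')
  sorted[1] = 4H$nanny  (last char: 'y')
  sorted[2] = H$nanny4  (last char: '4')
  sorted[3] = anny4H$n  (last char: 'n')
  sorted[4] = nanny4H$  (last char: '$')
  sorted[5] = nny4H$na  (last char: 'a')
  sorted[6] = ny4H$nan  (last char: 'n')
  sorted[7] = y4H$nann  (last char: 'n')
Last column: Hy4n$ann
Original string S is at sorted index 4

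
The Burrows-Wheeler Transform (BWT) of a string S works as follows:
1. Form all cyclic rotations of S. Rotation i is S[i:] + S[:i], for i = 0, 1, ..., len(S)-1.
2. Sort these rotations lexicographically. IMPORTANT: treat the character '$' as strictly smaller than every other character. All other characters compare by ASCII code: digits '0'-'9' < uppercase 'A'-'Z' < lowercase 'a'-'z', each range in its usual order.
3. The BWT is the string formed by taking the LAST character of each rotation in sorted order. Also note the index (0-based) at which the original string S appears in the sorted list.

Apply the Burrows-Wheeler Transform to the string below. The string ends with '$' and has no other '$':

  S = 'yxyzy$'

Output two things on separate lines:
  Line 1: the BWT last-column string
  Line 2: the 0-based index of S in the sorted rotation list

Answer: yyz$xy
3

Derivation:
All 6 rotations (rotation i = S[i:]+S[:i]):
  rot[0] = yxyzy$
  rot[1] = xyzy$y
  rot[2] = yzy$yx
  rot[3] = zy$yxy
  rot[4] = y$yxyz
  rot[5] = $yxyzy
Sorted (with $ < everything):
  sorted[0] = $yxyzy  (last char: 'y')
  sorted[1] = xyzy$y  (last char: 'y')
  sorted[2] = y$yxyz  (last char: 'z')
  sorted[3] = yxyzy$  (last char: '$')
  sorted[4] = yzy$yx  (last char: 'x')
  sorted[5] = zy$yxy  (last char: 'y')
Last column: yyz$xy
Original string S is at sorted index 3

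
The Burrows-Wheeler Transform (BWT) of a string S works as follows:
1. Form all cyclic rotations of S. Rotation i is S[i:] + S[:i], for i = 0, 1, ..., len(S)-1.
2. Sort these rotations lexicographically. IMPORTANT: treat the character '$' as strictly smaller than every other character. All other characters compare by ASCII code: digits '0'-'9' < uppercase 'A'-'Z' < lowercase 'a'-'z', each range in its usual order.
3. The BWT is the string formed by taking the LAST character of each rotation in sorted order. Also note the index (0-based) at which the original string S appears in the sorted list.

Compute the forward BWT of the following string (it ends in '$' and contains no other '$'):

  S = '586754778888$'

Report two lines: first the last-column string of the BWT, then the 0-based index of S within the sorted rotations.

All 13 rotations (rotation i = S[i:]+S[:i]):
  rot[0] = 586754778888$
  rot[1] = 86754778888$5
  rot[2] = 6754778888$58
  rot[3] = 754778888$586
  rot[4] = 54778888$5867
  rot[5] = 4778888$58675
  rot[6] = 778888$586754
  rot[7] = 78888$5867547
  rot[8] = 8888$58675477
  rot[9] = 888$586754778
  rot[10] = 88$5867547788
  rot[11] = 8$58675477888
  rot[12] = $586754778888
Sorted (with $ < everything):
  sorted[0] = $586754778888  (last char: '8')
  sorted[1] = 4778888$58675  (last char: '5')
  sorted[2] = 54778888$5867  (last char: '7')
  sorted[3] = 586754778888$  (last char: '$')
  sorted[4] = 6754778888$58  (last char: '8')
  sorted[5] = 754778888$586  (last char: '6')
  sorted[6] = 778888$586754  (last char: '4')
  sorted[7] = 78888$5867547  (last char: '7')
  sorted[8] = 8$58675477888  (last char: '8')
  sorted[9] = 86754778888$5  (last char: '5')
  sorted[10] = 88$5867547788  (last char: '8')
  sorted[11] = 888$586754778  (last char: '8')
  sorted[12] = 8888$58675477  (last char: '7')
Last column: 857$864785887
Original string S is at sorted index 3

Answer: 857$864785887
3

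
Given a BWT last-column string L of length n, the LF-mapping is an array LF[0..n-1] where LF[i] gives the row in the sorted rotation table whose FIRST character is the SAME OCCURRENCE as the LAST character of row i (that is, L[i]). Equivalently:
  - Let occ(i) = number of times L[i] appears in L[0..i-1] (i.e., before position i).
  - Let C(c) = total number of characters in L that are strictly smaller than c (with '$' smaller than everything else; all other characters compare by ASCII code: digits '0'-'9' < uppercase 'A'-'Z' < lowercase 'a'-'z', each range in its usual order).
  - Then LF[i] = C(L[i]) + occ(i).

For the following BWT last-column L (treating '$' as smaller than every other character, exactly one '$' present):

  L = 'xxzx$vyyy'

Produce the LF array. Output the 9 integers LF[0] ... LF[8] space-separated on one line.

Answer: 2 3 8 4 0 1 5 6 7

Derivation:
Char counts: '$':1, 'v':1, 'x':3, 'y':3, 'z':1
C (first-col start): C('$')=0, C('v')=1, C('x')=2, C('y')=5, C('z')=8
L[0]='x': occ=0, LF[0]=C('x')+0=2+0=2
L[1]='x': occ=1, LF[1]=C('x')+1=2+1=3
L[2]='z': occ=0, LF[2]=C('z')+0=8+0=8
L[3]='x': occ=2, LF[3]=C('x')+2=2+2=4
L[4]='$': occ=0, LF[4]=C('$')+0=0+0=0
L[5]='v': occ=0, LF[5]=C('v')+0=1+0=1
L[6]='y': occ=0, LF[6]=C('y')+0=5+0=5
L[7]='y': occ=1, LF[7]=C('y')+1=5+1=6
L[8]='y': occ=2, LF[8]=C('y')+2=5+2=7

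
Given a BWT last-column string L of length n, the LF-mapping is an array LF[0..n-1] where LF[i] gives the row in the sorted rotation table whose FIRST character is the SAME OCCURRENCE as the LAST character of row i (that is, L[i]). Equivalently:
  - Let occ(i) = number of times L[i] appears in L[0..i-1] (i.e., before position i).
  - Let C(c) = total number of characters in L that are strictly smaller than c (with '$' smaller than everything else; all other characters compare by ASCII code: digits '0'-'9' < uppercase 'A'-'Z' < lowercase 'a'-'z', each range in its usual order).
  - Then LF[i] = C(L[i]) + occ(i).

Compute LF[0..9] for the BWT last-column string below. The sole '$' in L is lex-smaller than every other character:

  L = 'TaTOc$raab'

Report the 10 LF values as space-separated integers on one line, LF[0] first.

Answer: 2 4 3 1 8 0 9 5 6 7

Derivation:
Char counts: '$':1, 'O':1, 'T':2, 'a':3, 'b':1, 'c':1, 'r':1
C (first-col start): C('$')=0, C('O')=1, C('T')=2, C('a')=4, C('b')=7, C('c')=8, C('r')=9
L[0]='T': occ=0, LF[0]=C('T')+0=2+0=2
L[1]='a': occ=0, LF[1]=C('a')+0=4+0=4
L[2]='T': occ=1, LF[2]=C('T')+1=2+1=3
L[3]='O': occ=0, LF[3]=C('O')+0=1+0=1
L[4]='c': occ=0, LF[4]=C('c')+0=8+0=8
L[5]='$': occ=0, LF[5]=C('$')+0=0+0=0
L[6]='r': occ=0, LF[6]=C('r')+0=9+0=9
L[7]='a': occ=1, LF[7]=C('a')+1=4+1=5
L[8]='a': occ=2, LF[8]=C('a')+2=4+2=6
L[9]='b': occ=0, LF[9]=C('b')+0=7+0=7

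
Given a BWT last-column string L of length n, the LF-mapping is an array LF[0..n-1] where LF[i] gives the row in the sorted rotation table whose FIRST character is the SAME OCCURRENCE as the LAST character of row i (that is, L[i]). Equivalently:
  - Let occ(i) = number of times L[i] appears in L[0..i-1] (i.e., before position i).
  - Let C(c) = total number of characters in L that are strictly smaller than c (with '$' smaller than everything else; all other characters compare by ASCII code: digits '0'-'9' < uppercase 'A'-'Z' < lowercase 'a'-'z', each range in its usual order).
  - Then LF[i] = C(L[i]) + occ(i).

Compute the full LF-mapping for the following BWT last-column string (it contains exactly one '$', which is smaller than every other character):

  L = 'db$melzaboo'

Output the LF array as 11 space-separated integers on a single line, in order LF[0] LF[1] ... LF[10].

Answer: 4 2 0 7 5 6 10 1 3 8 9

Derivation:
Char counts: '$':1, 'a':1, 'b':2, 'd':1, 'e':1, 'l':1, 'm':1, 'o':2, 'z':1
C (first-col start): C('$')=0, C('a')=1, C('b')=2, C('d')=4, C('e')=5, C('l')=6, C('m')=7, C('o')=8, C('z')=10
L[0]='d': occ=0, LF[0]=C('d')+0=4+0=4
L[1]='b': occ=0, LF[1]=C('b')+0=2+0=2
L[2]='$': occ=0, LF[2]=C('$')+0=0+0=0
L[3]='m': occ=0, LF[3]=C('m')+0=7+0=7
L[4]='e': occ=0, LF[4]=C('e')+0=5+0=5
L[5]='l': occ=0, LF[5]=C('l')+0=6+0=6
L[6]='z': occ=0, LF[6]=C('z')+0=10+0=10
L[7]='a': occ=0, LF[7]=C('a')+0=1+0=1
L[8]='b': occ=1, LF[8]=C('b')+1=2+1=3
L[9]='o': occ=0, LF[9]=C('o')+0=8+0=8
L[10]='o': occ=1, LF[10]=C('o')+1=8+1=9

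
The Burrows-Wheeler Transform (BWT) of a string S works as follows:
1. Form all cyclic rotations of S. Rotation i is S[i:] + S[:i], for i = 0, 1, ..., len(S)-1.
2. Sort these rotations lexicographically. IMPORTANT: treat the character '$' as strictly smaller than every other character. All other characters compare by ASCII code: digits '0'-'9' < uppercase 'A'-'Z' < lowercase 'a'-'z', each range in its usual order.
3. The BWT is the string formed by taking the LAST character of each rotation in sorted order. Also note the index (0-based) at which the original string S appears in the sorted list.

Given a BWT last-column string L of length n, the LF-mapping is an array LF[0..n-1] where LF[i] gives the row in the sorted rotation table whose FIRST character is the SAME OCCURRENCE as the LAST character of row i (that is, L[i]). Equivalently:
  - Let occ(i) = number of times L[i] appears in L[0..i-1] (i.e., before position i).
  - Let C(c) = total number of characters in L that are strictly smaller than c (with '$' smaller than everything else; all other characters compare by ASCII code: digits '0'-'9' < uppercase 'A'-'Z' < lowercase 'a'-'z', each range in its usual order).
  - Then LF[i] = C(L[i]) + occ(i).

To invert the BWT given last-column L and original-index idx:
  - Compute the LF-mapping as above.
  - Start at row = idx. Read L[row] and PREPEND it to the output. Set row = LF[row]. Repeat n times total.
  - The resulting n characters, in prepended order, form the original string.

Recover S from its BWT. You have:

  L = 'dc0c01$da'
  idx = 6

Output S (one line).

Answer: c1c00add$

Derivation:
LF mapping: 7 5 1 6 2 3 0 8 4
Walk LF starting at row 6, prepending L[row]:
  step 1: row=6, L[6]='$', prepend. Next row=LF[6]=0
  step 2: row=0, L[0]='d', prepend. Next row=LF[0]=7
  step 3: row=7, L[7]='d', prepend. Next row=LF[7]=8
  step 4: row=8, L[8]='a', prepend. Next row=LF[8]=4
  step 5: row=4, L[4]='0', prepend. Next row=LF[4]=2
  step 6: row=2, L[2]='0', prepend. Next row=LF[2]=1
  step 7: row=1, L[1]='c', prepend. Next row=LF[1]=5
  step 8: row=5, L[5]='1', prepend. Next row=LF[5]=3
  step 9: row=3, L[3]='c', prepend. Next row=LF[3]=6
Reversed output: c1c00add$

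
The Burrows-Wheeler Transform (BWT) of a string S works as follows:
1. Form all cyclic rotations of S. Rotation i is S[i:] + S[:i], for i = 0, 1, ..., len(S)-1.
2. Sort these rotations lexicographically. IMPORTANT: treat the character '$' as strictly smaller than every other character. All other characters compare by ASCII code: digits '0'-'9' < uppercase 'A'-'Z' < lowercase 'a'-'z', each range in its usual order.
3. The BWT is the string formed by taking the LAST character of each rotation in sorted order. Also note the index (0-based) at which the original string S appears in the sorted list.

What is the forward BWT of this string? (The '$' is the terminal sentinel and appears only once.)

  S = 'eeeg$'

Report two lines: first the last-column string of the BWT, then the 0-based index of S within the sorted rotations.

Answer: g$eee
1

Derivation:
All 5 rotations (rotation i = S[i:]+S[:i]):
  rot[0] = eeeg$
  rot[1] = eeg$e
  rot[2] = eg$ee
  rot[3] = g$eee
  rot[4] = $eeeg
Sorted (with $ < everything):
  sorted[0] = $eeeg  (last char: 'g')
  sorted[1] = eeeg$  (last char: '$')
  sorted[2] = eeg$e  (last char: 'e')
  sorted[3] = eg$ee  (last char: 'e')
  sorted[4] = g$eee  (last char: 'e')
Last column: g$eee
Original string S is at sorted index 1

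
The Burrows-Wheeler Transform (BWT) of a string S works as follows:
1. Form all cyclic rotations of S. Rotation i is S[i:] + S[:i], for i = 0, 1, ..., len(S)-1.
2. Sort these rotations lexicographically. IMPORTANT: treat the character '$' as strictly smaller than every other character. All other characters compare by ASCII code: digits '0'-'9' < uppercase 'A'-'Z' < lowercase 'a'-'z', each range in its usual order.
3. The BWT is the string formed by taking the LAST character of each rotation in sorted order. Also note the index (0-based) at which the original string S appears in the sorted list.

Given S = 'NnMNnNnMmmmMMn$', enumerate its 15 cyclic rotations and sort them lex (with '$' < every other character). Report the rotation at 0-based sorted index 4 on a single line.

Answer: Mn$NnMNnNnMmmmM

Derivation:
All 15 rotations (rotation i = S[i:]+S[:i]):
  rot[0] = NnMNnNnMmmmMMn$
  rot[1] = nMNnNnMmmmMMn$N
  rot[2] = MNnNnMmmmMMn$Nn
  rot[3] = NnNnMmmmMMn$NnM
  rot[4] = nNnMmmmMMn$NnMN
  rot[5] = NnMmmmMMn$NnMNn
  rot[6] = nMmmmMMn$NnMNnN
  rot[7] = MmmmMMn$NnMNnNn
  rot[8] = mmmMMn$NnMNnNnM
  rot[9] = mmMMn$NnMNnNnMm
  rot[10] = mMMn$NnMNnNnMmm
  rot[11] = MMn$NnMNnNnMmmm
  rot[12] = Mn$NnMNnNnMmmmM
  rot[13] = n$NnMNnNnMmmmMM
  rot[14] = $NnMNnNnMmmmMMn
Sorted (with $ < everything):
  sorted[0] = $NnMNnNnMmmmMMn
  sorted[1] = MMn$NnMNnNnMmmm
  sorted[2] = MNnNnMmmmMMn$Nn
  sorted[3] = MmmmMMn$NnMNnNn
  sorted[4] = Mn$NnMNnNnMmmmM
  sorted[5] = NnMNnNnMmmmMMn$
  sorted[6] = NnMmmmMMn$NnMNn
  sorted[7] = NnNnMmmmMMn$NnM
  sorted[8] = mMMn$NnMNnNnMmm
  sorted[9] = mmMMn$NnMNnNnMm
  sorted[10] = mmmMMn$NnMNnNnM
  sorted[11] = n$NnMNnNnMmmmMM
  sorted[12] = nMNnNnMmmmMMn$N
  sorted[13] = nMmmmMMn$NnMNnN
  sorted[14] = nNnMmmmMMn$NnMN
sorted[4] = Mn$NnMNnNnMmmmM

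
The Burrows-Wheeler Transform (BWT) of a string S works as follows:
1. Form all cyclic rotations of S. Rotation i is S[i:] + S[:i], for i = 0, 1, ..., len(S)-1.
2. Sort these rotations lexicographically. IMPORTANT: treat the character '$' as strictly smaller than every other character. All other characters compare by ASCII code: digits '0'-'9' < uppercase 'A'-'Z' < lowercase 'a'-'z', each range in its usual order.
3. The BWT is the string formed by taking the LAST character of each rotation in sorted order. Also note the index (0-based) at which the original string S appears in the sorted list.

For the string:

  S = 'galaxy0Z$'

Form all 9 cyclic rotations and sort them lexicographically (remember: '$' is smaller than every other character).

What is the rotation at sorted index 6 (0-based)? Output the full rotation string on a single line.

All 9 rotations (rotation i = S[i:]+S[:i]):
  rot[0] = galaxy0Z$
  rot[1] = alaxy0Z$g
  rot[2] = laxy0Z$ga
  rot[3] = axy0Z$gal
  rot[4] = xy0Z$gala
  rot[5] = y0Z$galax
  rot[6] = 0Z$galaxy
  rot[7] = Z$galaxy0
  rot[8] = $galaxy0Z
Sorted (with $ < everything):
  sorted[0] = $galaxy0Z
  sorted[1] = 0Z$galaxy
  sorted[2] = Z$galaxy0
  sorted[3] = alaxy0Z$g
  sorted[4] = axy0Z$gal
  sorted[5] = galaxy0Z$
  sorted[6] = laxy0Z$ga
  sorted[7] = xy0Z$gala
  sorted[8] = y0Z$galax
sorted[6] = laxy0Z$ga

Answer: laxy0Z$ga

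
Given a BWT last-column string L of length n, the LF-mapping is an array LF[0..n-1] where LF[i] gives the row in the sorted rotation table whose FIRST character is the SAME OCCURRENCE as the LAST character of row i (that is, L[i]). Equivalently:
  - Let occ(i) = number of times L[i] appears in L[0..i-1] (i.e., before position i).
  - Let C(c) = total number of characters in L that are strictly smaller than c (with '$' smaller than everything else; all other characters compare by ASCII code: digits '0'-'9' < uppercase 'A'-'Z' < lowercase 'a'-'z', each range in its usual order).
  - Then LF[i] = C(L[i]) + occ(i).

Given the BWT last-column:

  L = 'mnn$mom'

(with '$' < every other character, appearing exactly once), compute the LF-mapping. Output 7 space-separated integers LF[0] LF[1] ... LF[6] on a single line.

Char counts: '$':1, 'm':3, 'n':2, 'o':1
C (first-col start): C('$')=0, C('m')=1, C('n')=4, C('o')=6
L[0]='m': occ=0, LF[0]=C('m')+0=1+0=1
L[1]='n': occ=0, LF[1]=C('n')+0=4+0=4
L[2]='n': occ=1, LF[2]=C('n')+1=4+1=5
L[3]='$': occ=0, LF[3]=C('$')+0=0+0=0
L[4]='m': occ=1, LF[4]=C('m')+1=1+1=2
L[5]='o': occ=0, LF[5]=C('o')+0=6+0=6
L[6]='m': occ=2, LF[6]=C('m')+2=1+2=3

Answer: 1 4 5 0 2 6 3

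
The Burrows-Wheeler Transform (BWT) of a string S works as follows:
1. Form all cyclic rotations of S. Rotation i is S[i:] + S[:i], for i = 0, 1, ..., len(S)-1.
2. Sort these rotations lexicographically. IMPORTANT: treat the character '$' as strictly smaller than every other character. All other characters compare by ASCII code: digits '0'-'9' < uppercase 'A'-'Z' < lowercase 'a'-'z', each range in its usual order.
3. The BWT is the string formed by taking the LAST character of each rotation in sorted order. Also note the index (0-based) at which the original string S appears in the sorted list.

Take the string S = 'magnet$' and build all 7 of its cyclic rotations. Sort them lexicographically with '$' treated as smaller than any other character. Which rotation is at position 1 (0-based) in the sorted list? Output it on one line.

Answer: agnet$m

Derivation:
All 7 rotations (rotation i = S[i:]+S[:i]):
  rot[0] = magnet$
  rot[1] = agnet$m
  rot[2] = gnet$ma
  rot[3] = net$mag
  rot[4] = et$magn
  rot[5] = t$magne
  rot[6] = $magnet
Sorted (with $ < everything):
  sorted[0] = $magnet
  sorted[1] = agnet$m
  sorted[2] = et$magn
  sorted[3] = gnet$ma
  sorted[4] = magnet$
  sorted[5] = net$mag
  sorted[6] = t$magne
sorted[1] = agnet$m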